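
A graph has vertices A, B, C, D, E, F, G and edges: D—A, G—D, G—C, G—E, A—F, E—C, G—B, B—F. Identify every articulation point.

G

Removing G increases the component count from 1 to 2, so G is a cut vertex.
By contrast removing A leaves 1 component; it is not a cut vertex. No other vertex is a cut vertex either.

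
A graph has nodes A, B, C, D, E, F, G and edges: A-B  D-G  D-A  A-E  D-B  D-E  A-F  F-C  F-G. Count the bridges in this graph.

The edges on the cycle D-A-F-G-D are not bridges since each lies on that cycle.
But removing F-C disconnects F from C — this is a bridge.

1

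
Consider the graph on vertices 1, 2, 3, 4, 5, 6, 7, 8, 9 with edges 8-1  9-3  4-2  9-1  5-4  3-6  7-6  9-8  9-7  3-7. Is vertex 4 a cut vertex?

Deleting 4 raises the number of components from 2 to 3, so 4 is a cut vertex.

Yes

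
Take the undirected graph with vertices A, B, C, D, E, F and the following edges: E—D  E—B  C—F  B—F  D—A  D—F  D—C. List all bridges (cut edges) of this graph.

A-D

The edges on the cycle E-D-C-F-B-E are not bridges since each lies on that cycle.
But removing A—D disconnects A from D — this is a bridge.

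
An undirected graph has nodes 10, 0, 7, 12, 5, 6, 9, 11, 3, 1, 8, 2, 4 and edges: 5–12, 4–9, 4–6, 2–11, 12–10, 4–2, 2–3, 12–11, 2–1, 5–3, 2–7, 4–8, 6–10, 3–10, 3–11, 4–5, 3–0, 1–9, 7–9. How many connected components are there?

Starting from 0 we can reach 0, 1, 2, 3, 4, 5, 6, 7, 8, 9, 10, 11, 12. That is one component of size 13.
Total: 1 component.

1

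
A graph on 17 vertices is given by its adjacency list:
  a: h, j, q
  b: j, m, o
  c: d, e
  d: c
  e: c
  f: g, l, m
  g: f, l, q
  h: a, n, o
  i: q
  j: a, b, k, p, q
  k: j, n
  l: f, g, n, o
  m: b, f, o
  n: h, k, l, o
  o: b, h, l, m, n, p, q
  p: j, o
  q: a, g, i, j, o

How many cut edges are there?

3

The edges on the cycle l-n-o-b-m-f-l are not bridges since each lies on that cycle.
But removing d-c disconnects d from c; removing e-c disconnects e from c; removing i-q disconnects i from q — these are bridges.
That makes 3 bridges.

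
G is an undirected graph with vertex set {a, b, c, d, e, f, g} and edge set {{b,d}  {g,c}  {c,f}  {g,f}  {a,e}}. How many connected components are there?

3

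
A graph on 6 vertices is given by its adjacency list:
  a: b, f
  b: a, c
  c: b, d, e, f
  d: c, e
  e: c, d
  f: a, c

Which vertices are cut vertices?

c

Removing c increases the component count from 1 to 2, so c is a cut vertex.
By contrast removing f leaves 1 component; it is not a cut vertex. No other vertex is a cut vertex either.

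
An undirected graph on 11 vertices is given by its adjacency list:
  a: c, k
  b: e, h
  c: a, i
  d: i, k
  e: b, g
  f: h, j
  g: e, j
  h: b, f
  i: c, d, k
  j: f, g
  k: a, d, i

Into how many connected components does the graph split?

2

Starting from a we can reach a, c, d, i, k. That is one component of size 5.
Starting from b we can reach b, e, f, g, h, j. That is one component of size 6.
Total: 2 components.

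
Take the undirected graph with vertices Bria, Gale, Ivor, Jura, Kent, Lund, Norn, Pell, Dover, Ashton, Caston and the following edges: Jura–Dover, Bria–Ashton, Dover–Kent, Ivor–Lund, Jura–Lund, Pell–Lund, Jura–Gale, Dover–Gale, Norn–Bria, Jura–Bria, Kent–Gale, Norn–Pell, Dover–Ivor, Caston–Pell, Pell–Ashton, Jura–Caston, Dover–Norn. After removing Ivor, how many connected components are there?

With Ivor gone, the remaining components are: {Bria, Gale, Jura, Kent, Lund, Norn, Pell, Dover, Ashton, Caston}.
That is 1 component.

1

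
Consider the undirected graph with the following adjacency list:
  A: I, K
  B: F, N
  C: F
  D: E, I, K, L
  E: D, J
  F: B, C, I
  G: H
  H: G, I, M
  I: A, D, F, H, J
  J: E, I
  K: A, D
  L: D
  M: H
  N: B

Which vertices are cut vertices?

Removing B increases the component count from 1 to 2, so B is a cut vertex.
Removing D increases the component count from 1 to 2, so D is a cut vertex.
Removing F increases the component count from 1 to 3, so F is a cut vertex.
Likewise H, I are cut vertices.
By contrast removing C leaves 1 component; it is not a cut vertex. No other vertex is a cut vertex either.

B, D, F, H, I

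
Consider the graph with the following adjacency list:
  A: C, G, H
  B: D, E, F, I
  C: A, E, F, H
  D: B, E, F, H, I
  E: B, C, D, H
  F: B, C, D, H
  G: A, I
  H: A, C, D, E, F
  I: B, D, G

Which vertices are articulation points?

none

Removing E, for instance, still leaves 1 component. No single vertex removal increases the component count — the graph has no articulation points.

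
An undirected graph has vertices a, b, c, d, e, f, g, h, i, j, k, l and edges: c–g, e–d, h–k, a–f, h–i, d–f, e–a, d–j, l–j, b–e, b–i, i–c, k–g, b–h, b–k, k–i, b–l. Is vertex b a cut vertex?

Deleting b raises the number of components from 1 to 2, so b is a cut vertex.

Yes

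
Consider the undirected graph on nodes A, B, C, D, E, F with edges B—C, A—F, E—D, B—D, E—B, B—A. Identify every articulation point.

A, B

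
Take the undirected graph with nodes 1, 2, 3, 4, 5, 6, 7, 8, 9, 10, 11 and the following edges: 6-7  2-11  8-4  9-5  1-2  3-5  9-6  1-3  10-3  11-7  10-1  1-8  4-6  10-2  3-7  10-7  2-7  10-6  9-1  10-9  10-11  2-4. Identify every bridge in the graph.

The edges on the cycle 10-9-5-3-10 are not bridges since each lies on that cycle.
Every edge lies on some cycle, so there are no bridges.

none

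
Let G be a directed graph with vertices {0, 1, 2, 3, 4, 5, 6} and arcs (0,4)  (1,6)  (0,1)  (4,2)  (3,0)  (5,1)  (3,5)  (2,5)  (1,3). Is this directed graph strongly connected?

No

There is no directed path from 6 to 0, so the graph is not strongly connected.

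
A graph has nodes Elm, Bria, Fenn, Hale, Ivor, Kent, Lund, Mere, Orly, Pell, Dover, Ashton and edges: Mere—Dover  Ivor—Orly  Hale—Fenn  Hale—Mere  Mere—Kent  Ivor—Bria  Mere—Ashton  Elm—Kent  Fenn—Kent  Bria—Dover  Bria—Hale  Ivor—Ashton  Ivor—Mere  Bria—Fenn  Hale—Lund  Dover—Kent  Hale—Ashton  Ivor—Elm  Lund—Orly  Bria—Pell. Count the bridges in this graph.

The edges on the cycle Ivor-Bria-Hale-Lund-Orly-Ivor are not bridges since each lies on that cycle.
But removing Bria—Pell disconnects Bria from Pell — this is a bridge.

1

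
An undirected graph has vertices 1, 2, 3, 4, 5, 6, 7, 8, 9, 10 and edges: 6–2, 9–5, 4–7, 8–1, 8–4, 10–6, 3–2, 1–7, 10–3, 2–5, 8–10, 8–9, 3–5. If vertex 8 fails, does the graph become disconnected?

Yes

Deleting 8 raises the number of components from 1 to 2, so 8 is a cut vertex.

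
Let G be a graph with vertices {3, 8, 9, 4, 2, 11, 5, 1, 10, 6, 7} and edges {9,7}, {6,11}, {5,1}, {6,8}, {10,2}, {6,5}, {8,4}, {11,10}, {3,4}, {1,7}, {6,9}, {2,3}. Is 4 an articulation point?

No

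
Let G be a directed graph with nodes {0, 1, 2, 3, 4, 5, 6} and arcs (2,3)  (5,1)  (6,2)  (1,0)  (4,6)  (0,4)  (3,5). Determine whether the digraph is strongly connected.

From 0 we can reach every vertex (0, 1, 2, 3, 4, 5, 6), and every vertex can reach 0 (0, 1, 2, 3, 4, 5, 6). So the whole graph is one strongly connected component.

Yes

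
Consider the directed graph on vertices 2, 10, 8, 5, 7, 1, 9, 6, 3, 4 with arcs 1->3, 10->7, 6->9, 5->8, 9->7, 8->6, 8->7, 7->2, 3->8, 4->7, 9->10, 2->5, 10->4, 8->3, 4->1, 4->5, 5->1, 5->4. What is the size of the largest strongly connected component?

10

{1, 2, 3, 4, 5, 6, 7, 8, 9, 10} are all mutually reachable — one SCC of size 10.
The largest has 10 vertices.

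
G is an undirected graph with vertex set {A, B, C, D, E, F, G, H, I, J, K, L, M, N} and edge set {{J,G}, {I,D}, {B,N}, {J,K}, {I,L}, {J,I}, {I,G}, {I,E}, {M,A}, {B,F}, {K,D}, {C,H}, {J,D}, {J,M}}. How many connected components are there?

Starting from C we can reach C, H. That is one component of size 2.
Starting from B we can reach B, F, N. That is one component of size 3.
Starting from A we can reach A, D, E, G, I, J, K, L, M. That is one component of size 9.
Total: 3 components.

3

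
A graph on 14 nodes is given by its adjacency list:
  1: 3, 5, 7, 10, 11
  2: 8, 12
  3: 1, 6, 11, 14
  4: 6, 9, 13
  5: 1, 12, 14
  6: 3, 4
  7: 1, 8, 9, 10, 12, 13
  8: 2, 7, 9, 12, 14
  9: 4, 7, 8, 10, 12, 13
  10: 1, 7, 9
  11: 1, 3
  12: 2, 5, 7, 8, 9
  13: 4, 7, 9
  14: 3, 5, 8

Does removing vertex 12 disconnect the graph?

Deleting 12 leaves 1 component (was 1) (its neighbors 2, 5, 7, 8, 9 remain connected to each other), so 12 is not a cut vertex.

No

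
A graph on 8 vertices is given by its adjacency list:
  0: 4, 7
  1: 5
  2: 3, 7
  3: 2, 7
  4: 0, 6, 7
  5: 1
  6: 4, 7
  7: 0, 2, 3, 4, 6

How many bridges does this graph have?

1

The edges on the cycle 7-2-3-7 are not bridges since each lies on that cycle.
But removing 1-5 disconnects 1 from 5 — this is a bridge.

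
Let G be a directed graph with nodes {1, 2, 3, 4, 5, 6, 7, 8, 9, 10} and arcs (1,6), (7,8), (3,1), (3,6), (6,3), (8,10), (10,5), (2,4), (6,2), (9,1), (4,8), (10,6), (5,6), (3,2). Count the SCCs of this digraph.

{1, 2, 3, 4, 5, 6, 8, 10} are all mutually reachable — one SCC of size 8.
{9} is an SCC by itself.
{7} is an SCC by itself.
That gives 3 strongly connected components.

3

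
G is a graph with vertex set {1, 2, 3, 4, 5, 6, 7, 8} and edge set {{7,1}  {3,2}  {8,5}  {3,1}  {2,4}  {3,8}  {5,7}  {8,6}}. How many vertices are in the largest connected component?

8

Starting from 1 we can reach 1, 2, 3, 4, 5, 6, 7, 8. That is one component of size 8.
The largest has 8 vertices.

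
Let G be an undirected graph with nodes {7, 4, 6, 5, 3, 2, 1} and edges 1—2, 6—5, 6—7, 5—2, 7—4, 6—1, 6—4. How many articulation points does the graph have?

Removing 6 increases the component count from 2 to 3, so 6 is a cut vertex.
By contrast removing 4 leaves 2 components; it is not a cut vertex. No other vertex is a cut vertex either.

1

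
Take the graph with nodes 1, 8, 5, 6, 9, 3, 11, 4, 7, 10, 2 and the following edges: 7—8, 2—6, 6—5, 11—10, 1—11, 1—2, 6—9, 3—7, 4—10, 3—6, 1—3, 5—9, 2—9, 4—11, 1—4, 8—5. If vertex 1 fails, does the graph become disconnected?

Yes

Deleting 1 raises the number of components from 1 to 2, so 1 is a cut vertex.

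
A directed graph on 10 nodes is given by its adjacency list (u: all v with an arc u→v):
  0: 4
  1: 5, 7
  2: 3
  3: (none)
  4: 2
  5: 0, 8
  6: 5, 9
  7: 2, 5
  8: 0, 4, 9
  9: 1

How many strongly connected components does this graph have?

{1, 5, 7, 8, 9} are all mutually reachable — one SCC of size 5.
{6} is an SCC by itself.
{4} is an SCC by itself.
{3} is an SCC by itself.
{0} is an SCC by itself.
(and 1 more singleton SCC)
That gives 6 strongly connected components.

6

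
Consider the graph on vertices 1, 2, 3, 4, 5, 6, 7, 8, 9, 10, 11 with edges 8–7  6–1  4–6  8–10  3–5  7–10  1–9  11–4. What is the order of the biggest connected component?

2 is isolated — a component by itself.
Starting from 3 we can reach 3, 5. That is one component of size 2.
Starting from 7 we can reach 7, 8, 10. That is one component of size 3.
Starting from 1 we can reach 1, 4, 6, 9, 11. That is one component of size 5.
The largest has 5 vertices.

5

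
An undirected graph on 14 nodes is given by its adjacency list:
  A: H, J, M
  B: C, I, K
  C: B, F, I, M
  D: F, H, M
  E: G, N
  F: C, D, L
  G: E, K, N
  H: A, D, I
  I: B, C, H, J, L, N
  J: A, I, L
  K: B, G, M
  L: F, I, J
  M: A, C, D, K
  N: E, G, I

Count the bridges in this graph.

The edges on the cycle C-B-K-M-C are not bridges since each lies on that cycle.
Every edge lies on some cycle, so there are no bridges.

0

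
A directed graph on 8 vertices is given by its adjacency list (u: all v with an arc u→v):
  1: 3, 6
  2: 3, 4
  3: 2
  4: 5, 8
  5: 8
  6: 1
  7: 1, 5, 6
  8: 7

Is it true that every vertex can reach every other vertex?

Yes

From 5 we can reach every vertex (1, 2, 3, 4, 5, 6, 7, 8), and every vertex can reach 5 (1, 2, 3, 4, 5, 6, 7, 8). So the whole graph is one strongly connected component.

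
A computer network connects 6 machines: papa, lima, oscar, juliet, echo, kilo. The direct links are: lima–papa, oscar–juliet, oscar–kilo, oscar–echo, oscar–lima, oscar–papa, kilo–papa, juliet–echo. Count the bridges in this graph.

The edges on the cycle oscar-juliet-echo-oscar are not bridges since each lies on that cycle.
Every edge lies on some cycle, so there are no bridges.

0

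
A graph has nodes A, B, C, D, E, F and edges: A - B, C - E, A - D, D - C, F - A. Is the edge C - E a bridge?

Yes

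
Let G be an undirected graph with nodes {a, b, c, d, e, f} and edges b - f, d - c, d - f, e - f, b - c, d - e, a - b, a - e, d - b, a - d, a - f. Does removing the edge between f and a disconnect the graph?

After removing f - a, the path f-d-a still connects them, so the edge is not a bridge.

No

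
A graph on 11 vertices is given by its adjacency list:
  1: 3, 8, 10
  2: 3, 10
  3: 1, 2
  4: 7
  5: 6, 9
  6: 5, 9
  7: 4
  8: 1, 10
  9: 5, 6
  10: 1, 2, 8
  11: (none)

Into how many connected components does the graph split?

11 is isolated — a component by itself.
Starting from 4 we can reach 4, 7. That is one component of size 2.
Starting from 5 we can reach 5, 6, 9. That is one component of size 3.
Starting from 1 we can reach 1, 2, 3, 8, 10. That is one component of size 5.
Total: 4 components.

4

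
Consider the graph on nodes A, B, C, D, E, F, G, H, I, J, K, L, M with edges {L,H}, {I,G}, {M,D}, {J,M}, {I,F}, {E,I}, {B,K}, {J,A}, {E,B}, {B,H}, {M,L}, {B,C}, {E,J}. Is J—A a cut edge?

Removing J—A leaves no path between J and A: the component count goes from 1 to 2. So it is a bridge.

Yes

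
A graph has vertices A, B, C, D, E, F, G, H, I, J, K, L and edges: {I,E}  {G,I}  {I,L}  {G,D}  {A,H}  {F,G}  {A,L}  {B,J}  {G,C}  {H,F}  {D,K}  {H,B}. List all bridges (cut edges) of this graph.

The edges on the cycle A-H-F-G-I-L-A are not bridges since each lies on that cycle.
But removing H - B disconnects H from B; removing K - D disconnects K from D; removing G - D disconnects G from D; removing J - B disconnects J from B — these are bridges.
In total 6 edges are bridges.

B-H, B-J, C-G, D-G, D-K, E-I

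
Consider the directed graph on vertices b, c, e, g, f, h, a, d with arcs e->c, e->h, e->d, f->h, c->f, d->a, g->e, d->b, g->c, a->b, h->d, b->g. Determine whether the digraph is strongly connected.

Yes

From e we can reach every vertex (a, b, c, d, e, f, g, h), and every vertex can reach e (a, b, c, d, e, f, g, h). So the whole graph is one strongly connected component.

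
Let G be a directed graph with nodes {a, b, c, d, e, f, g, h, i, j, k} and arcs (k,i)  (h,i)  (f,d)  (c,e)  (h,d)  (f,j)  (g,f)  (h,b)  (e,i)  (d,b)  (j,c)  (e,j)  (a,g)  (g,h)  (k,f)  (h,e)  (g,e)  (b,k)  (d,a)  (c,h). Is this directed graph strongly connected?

There is no directed path from i to h, so the graph is not strongly connected.

No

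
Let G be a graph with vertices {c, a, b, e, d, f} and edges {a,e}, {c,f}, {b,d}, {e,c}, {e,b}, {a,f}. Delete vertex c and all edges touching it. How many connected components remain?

With c gone, the remaining components are: {a, b, d, e, f}.
That is 1 component.

1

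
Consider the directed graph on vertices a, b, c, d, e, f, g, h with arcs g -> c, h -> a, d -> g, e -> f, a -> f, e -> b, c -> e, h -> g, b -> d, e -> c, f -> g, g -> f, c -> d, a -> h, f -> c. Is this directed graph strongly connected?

There is no directed path from d to a, so the graph is not strongly connected.

No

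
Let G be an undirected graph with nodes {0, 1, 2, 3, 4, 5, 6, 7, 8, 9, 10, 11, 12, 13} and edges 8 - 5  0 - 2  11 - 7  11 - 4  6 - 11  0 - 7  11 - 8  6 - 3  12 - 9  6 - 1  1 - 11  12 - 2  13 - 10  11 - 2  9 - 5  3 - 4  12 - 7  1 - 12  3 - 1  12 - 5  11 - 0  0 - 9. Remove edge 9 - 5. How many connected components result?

9 and 5 are still connected via 9-12-5, so the component count stays at 2.

2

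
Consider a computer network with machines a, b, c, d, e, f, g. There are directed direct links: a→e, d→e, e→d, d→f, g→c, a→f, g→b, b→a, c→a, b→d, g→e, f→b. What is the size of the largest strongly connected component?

5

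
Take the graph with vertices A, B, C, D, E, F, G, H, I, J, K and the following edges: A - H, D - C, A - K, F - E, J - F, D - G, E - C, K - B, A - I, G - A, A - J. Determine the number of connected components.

Starting from A we can reach A, B, C, D, E, F, G, H, I, J, K. That is one component of size 11.
Total: 1 component.

1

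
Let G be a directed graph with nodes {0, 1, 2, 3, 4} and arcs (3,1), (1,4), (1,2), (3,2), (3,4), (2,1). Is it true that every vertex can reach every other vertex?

No

There is no directed path from 3 to 0, so the graph is not strongly connected.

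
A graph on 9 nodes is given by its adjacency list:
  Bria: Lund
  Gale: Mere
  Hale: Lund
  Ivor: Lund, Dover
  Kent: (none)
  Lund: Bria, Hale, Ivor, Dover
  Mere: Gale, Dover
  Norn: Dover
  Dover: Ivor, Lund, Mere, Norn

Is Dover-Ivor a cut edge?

No

After removing Dover-Ivor, the path Dover-Lund-Ivor still connects them, so the edge is not a bridge.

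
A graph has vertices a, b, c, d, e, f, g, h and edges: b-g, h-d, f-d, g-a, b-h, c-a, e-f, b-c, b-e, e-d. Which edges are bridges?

The edges on the cycle b-c-a-g-b are not bridges since each lies on that cycle.
Every edge lies on some cycle, so there are no bridges.

none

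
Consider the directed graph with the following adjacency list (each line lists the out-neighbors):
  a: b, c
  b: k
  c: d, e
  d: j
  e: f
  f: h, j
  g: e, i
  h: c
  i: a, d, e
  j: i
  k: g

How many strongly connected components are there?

1

{a, b, c, d, e, f, g, h, i, j, k} are all mutually reachable — one SCC of size 11.
That gives 1 strongly connected component.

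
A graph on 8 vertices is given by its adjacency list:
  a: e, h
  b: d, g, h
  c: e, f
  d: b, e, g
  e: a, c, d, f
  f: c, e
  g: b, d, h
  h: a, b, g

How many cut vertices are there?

1

Removing e increases the component count from 1 to 2, so e is a cut vertex.
By contrast removing c leaves 1 component; it is not a cut vertex. No other vertex is a cut vertex either.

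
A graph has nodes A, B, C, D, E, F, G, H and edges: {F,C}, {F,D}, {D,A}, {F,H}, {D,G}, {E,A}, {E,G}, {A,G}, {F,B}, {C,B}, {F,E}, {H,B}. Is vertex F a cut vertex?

Yes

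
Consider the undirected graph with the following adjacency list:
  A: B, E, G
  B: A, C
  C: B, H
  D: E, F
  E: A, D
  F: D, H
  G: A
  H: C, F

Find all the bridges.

The edges on the cycle A-B-C-H-F-D-E-A are not bridges since each lies on that cycle.
But removing A-G disconnects A from G — this is a bridge.

A-G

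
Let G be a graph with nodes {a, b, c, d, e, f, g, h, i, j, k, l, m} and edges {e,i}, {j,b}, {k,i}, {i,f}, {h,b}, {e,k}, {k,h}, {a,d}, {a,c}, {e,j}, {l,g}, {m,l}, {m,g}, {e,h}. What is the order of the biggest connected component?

7

Starting from g we can reach g, l, m. That is one component of size 3.
Starting from a we can reach a, c, d. That is one component of size 3.
Starting from b we can reach b, e, f, h, i, j, k. That is one component of size 7.
The largest has 7 vertices.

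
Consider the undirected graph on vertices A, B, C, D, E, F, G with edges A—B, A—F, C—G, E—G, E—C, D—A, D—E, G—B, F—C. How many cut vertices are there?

Removing D, for instance, still leaves 1 component. No single vertex removal increases the component count — the graph has no articulation points.

0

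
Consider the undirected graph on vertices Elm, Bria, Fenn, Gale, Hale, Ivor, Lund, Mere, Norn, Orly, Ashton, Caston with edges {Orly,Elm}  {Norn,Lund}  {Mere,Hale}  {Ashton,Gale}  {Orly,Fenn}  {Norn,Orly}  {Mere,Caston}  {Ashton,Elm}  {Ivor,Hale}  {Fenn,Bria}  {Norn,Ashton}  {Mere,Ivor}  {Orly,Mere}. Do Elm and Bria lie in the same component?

Yes

From Elm we can reach Elm, Bria, Fenn, Gale, Hale, Ivor, Lund, Mere, Norn, Orly, Ashton, Caston, which includes Bria.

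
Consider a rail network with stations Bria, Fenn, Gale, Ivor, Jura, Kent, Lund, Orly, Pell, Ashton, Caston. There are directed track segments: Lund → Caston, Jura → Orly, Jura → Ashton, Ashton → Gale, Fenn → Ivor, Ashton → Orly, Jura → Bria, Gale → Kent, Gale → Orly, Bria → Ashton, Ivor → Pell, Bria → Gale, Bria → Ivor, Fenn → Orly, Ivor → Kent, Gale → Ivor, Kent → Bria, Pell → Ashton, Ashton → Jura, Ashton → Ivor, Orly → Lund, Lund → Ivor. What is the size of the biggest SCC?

{Bria, Gale, Ivor, Jura, Kent, Lund, Orly, Pell, Ashton} are all mutually reachable — one SCC of size 9.
{Fenn} is an SCC by itself.
{Caston} is an SCC by itself.
The largest has 9 vertices.

9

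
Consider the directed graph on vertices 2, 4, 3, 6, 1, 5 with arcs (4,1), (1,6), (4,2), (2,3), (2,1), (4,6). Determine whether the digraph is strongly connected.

No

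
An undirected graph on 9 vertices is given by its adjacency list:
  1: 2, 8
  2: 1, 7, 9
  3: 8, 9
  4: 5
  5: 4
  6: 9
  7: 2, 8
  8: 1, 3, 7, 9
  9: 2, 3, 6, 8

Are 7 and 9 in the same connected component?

Yes

From 7 we can reach 1, 2, 3, 6, 7, 8, 9, which includes 9.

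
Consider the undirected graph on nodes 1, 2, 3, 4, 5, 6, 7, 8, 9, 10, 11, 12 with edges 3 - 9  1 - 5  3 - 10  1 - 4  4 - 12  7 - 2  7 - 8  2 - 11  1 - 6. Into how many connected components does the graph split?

Starting from 3 we can reach 3, 9, 10. That is one component of size 3.
Starting from 2 we can reach 2, 7, 8, 11. That is one component of size 4.
Starting from 1 we can reach 1, 4, 5, 6, 12. That is one component of size 5.
Total: 3 components.

3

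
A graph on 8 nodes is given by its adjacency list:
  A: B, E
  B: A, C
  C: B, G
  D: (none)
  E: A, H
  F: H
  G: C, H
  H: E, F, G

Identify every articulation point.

H

Removing H increases the component count from 2 to 3, so H is a cut vertex.
By contrast removing E leaves 2 components; it is not a cut vertex. No other vertex is a cut vertex either.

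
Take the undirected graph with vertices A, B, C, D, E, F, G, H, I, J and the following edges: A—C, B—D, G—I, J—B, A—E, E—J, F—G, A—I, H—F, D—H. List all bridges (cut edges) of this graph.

A-C

The edges on the cycle A-E-J-B-D-H-F-G-I-A are not bridges since each lies on that cycle.
But removing A—C disconnects A from C — this is a bridge.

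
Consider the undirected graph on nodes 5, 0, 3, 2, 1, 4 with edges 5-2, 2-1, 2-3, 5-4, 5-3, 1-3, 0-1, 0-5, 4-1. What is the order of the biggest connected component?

6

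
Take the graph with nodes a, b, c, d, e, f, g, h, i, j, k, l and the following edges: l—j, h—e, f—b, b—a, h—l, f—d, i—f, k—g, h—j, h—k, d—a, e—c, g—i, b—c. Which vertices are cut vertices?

h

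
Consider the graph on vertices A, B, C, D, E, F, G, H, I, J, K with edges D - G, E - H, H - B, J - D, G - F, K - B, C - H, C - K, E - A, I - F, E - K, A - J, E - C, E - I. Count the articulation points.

1

Removing E increases the component count from 1 to 2, so E is a cut vertex.
By contrast removing F leaves 1 component; it is not a cut vertex. No other vertex is a cut vertex either.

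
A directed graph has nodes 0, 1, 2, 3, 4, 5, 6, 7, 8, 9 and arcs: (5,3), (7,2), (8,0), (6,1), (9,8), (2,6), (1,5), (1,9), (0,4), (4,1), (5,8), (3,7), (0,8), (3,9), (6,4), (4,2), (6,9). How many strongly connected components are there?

1

{0, 1, 2, 3, 4, 5, 6, 7, 8, 9} are all mutually reachable — one SCC of size 10.
That gives 1 strongly connected component.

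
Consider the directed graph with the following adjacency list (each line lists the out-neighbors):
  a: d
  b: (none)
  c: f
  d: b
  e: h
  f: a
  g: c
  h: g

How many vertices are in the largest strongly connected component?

{g} is an SCC by itself.
{d} is an SCC by itself.
{f} is an SCC by itself.
{h} is an SCC by itself.
{c} is an SCC by itself.
(and 3 more singleton SCCs)
The largest has 1 vertex.

1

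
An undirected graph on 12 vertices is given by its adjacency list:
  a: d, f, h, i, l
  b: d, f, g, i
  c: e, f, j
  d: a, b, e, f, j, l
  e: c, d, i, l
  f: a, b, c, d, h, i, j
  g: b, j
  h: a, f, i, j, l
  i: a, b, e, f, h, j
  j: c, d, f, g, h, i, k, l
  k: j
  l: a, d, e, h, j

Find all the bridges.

j-k

The edges on the cycle j-d-a-i-f-j are not bridges since each lies on that cycle.
But removing k-j disconnects k from j — this is a bridge.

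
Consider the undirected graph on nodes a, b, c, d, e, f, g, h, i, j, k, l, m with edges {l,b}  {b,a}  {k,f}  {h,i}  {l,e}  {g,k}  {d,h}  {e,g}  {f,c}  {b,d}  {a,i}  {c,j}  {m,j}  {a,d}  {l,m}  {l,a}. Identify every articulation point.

l

Removing l increases the component count from 1 to 2, so l is a cut vertex.
By contrast removing f leaves 1 component; it is not a cut vertex. No other vertex is a cut vertex either.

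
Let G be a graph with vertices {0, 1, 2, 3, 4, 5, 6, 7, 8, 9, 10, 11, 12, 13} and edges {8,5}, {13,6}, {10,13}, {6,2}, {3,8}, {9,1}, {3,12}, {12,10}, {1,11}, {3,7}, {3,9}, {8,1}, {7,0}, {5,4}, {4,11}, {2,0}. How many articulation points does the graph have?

Removing 3 increases the component count from 1 to 2, so 3 is a cut vertex.
By contrast removing 7 leaves 1 component; it is not a cut vertex. No other vertex is a cut vertex either.

1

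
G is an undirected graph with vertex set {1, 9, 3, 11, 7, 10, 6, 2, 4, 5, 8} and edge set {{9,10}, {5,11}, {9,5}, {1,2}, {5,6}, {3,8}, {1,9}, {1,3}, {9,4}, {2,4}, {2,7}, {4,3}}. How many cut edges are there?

6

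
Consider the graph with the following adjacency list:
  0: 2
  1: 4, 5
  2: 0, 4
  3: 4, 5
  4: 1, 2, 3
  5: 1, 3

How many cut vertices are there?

2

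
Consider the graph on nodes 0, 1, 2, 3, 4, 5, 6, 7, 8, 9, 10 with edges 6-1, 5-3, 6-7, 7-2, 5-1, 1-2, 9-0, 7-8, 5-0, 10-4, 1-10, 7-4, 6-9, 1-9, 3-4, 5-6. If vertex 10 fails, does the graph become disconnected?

No

Deleting 10 leaves 1 component (was 1) (its neighbors 1, 4 remain connected to each other), so 10 is not a cut vertex.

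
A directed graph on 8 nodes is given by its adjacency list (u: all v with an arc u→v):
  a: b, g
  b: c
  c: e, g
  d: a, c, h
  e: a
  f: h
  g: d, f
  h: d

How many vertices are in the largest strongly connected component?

{a, b, c, d, e, f, g, h} are all mutually reachable — one SCC of size 8.
The largest has 8 vertices.

8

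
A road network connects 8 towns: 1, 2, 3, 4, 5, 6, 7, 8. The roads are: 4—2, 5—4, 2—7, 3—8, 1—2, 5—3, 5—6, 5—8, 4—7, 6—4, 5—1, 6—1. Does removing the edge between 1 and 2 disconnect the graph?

No

After removing 1—2, the path 1-5-4-2 still connects them, so the edge is not a bridge.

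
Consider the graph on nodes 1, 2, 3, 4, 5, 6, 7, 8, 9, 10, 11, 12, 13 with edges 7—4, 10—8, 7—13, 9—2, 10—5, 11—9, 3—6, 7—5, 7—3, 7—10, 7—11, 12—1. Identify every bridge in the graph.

1-12, 10-8, 11-7, 11-9, 13-7, 2-9, 3-6, 3-7, 4-7

The edges on the cycle 7-10-5-7 are not bridges since each lies on that cycle.
But removing 4—7 disconnects 4 from 7; removing 12—1 disconnects 12 from 1; removing 9—11 disconnects 9 from 11; removing 13—7 disconnects 13 from 7 — these are bridges.
In total 9 edges are bridges.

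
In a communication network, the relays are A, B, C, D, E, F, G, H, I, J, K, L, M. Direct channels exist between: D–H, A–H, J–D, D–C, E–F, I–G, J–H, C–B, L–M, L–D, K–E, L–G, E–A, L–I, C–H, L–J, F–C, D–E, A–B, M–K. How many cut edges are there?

The edges on the cycle L-I-G-L are not bridges since each lies on that cycle.
Every edge lies on some cycle, so there are no bridges.

0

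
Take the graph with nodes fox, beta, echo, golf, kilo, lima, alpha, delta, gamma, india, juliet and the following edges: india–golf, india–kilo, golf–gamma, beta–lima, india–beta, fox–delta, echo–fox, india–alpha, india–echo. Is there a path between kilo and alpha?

Yes

From kilo we can reach fox, beta, echo, golf, kilo, lima, alpha, delta, gamma, india, which includes alpha.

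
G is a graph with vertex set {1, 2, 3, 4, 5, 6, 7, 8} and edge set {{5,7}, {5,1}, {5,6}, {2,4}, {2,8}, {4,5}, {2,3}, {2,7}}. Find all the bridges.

1-5, 2-3, 2-8, 5-6

The edges on the cycle 2-4-5-7-2 are not bridges since each lies on that cycle.
But removing 5—6 disconnects 5 from 6; removing 5—1 disconnects 5 from 1; removing 2—3 disconnects 2 from 3; removing 2—8 disconnects 2 from 8 — these are bridges.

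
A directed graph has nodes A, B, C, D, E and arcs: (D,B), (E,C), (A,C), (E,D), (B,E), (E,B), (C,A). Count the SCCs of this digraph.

2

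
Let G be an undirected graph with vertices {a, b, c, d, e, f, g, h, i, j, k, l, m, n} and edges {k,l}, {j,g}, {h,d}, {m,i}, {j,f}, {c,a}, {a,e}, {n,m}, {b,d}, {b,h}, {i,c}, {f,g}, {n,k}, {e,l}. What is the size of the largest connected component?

8

Starting from b we can reach b, d, h. That is one component of size 3.
Starting from f we can reach f, g, j. That is one component of size 3.
Starting from a we can reach a, c, e, i, k, l, m, n. That is one component of size 8.
The largest has 8 vertices.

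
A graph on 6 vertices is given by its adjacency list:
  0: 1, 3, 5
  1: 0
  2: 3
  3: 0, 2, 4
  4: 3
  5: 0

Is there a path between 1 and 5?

Yes

From 1 we can reach 0, 1, 2, 3, 4, 5, which includes 5.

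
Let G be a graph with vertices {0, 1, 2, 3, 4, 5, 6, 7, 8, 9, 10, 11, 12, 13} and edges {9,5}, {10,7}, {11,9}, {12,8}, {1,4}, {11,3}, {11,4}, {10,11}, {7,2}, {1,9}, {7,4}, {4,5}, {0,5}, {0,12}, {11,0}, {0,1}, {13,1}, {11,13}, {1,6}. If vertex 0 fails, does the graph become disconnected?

Yes

Deleting 0 raises the number of components from 1 to 2, so 0 is a cut vertex.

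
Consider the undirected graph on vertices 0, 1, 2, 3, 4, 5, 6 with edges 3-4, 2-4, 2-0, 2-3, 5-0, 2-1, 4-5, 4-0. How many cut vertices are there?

Removing 2 increases the component count from 2 to 3, so 2 is a cut vertex.
By contrast removing 3 leaves 2 components; it is not a cut vertex. No other vertex is a cut vertex either.

1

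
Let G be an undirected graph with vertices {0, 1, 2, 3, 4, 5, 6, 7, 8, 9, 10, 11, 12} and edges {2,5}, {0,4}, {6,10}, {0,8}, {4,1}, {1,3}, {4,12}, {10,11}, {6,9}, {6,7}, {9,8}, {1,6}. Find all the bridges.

1-3, 10-11, 10-6, 12-4, 2-5, 6-7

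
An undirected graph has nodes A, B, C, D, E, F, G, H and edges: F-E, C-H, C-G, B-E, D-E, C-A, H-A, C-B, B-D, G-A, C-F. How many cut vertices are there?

1

Removing C increases the component count from 1 to 2, so C is a cut vertex.
By contrast removing D leaves 1 component; it is not a cut vertex. No other vertex is a cut vertex either.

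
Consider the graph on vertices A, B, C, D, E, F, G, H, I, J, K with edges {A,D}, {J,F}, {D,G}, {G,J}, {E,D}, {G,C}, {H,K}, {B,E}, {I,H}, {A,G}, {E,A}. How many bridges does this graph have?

6

The edges on the cycle A-D-G-A are not bridges since each lies on that cycle.
But removing H—K disconnects H from K; removing F—J disconnects F from J; removing I—H disconnects I from H; removing E—B disconnects E from B — these are bridges.
In total 6 edges are bridges.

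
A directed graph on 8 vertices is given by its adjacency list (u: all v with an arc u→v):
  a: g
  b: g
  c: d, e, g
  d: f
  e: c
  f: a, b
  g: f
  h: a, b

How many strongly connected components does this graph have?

{a, b, f, g} are all mutually reachable — one SCC of size 4.
{c, e} are all mutually reachable — one SCC of size 2.
{h} is an SCC by itself.
{d} is an SCC by itself.
That gives 4 strongly connected components.

4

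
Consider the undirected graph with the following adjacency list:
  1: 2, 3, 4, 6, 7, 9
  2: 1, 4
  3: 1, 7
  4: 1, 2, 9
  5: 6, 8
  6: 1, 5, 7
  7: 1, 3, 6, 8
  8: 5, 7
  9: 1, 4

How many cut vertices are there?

1

Removing 1 increases the component count from 1 to 2, so 1 is a cut vertex.
By contrast removing 7 leaves 1 component; it is not a cut vertex. No other vertex is a cut vertex either.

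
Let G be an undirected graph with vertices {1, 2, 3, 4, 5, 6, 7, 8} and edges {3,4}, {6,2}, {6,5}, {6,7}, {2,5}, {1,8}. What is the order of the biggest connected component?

Starting from 1 we can reach 1, 8. That is one component of size 2.
Starting from 3 we can reach 3, 4. That is one component of size 2.
Starting from 2 we can reach 2, 5, 6, 7. That is one component of size 4.
The largest has 4 vertices.

4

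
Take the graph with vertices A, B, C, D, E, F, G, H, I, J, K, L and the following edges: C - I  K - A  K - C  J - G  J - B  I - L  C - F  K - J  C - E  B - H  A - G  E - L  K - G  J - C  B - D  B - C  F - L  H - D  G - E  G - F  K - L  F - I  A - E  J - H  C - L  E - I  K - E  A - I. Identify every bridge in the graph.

The edges on the cycle J-B-C-E-G-J are not bridges since each lies on that cycle.
Every edge lies on some cycle, so there are no bridges.

none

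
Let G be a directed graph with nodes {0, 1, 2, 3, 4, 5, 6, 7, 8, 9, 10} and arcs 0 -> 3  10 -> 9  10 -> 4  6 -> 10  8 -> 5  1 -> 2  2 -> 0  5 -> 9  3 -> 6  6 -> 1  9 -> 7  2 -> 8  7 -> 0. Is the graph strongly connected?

There is no directed path from 4 to 10, so the graph is not strongly connected.

No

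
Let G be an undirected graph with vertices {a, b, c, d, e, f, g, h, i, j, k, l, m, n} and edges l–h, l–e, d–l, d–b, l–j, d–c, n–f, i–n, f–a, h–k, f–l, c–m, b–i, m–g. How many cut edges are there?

The edges on the cycle d-b-i-n-f-l-d are not bridges since each lies on that cycle.
But removing f–a disconnects f from a; removing h–k disconnects h from k; removing j–l disconnects j from l; removing h–l disconnects h from l — these are bridges.
In total 8 edges are bridges.

8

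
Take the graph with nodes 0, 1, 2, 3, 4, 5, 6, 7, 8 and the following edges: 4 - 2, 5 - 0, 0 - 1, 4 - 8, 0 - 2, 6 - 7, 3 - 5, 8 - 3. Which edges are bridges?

The edges on the cycle 4-8-3-5-0-2-4 are not bridges since each lies on that cycle.
But removing 0 - 1 disconnects 0 from 1; removing 7 - 6 disconnects 7 from 6 — these are bridges.

0-1, 6-7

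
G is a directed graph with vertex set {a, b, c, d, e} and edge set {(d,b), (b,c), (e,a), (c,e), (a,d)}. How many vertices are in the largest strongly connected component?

5

{a, b, c, d, e} are all mutually reachable — one SCC of size 5.
The largest has 5 vertices.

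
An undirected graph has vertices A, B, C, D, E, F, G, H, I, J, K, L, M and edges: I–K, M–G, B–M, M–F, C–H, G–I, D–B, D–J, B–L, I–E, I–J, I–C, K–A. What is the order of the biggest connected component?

Starting from A we can reach A, B, C, D, E, F, G, H, I, J, K, L, M. That is one component of size 13.
The largest has 13 vertices.

13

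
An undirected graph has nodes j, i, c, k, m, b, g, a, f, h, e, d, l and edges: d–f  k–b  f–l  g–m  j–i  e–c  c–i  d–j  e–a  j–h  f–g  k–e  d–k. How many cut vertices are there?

6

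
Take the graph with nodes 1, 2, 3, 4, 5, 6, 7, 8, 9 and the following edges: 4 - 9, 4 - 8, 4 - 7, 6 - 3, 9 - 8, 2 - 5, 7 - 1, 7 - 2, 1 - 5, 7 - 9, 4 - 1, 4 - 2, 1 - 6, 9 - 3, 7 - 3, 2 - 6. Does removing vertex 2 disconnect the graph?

No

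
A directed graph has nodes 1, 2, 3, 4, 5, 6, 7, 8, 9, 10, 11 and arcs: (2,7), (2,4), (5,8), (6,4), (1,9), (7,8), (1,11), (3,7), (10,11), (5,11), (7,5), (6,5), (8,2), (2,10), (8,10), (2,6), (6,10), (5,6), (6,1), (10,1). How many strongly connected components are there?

{2, 5, 6, 7, 8} are all mutually reachable — one SCC of size 5.
{1} is an SCC by itself.
{3} is an SCC by itself.
{11} is an SCC by itself.
{10} is an SCC by itself.
(and 2 more singleton SCCs)
That gives 7 strongly connected components.

7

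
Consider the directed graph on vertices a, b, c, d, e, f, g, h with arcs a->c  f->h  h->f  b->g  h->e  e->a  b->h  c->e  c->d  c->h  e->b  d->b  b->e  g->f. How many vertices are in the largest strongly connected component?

8

{a, b, c, d, e, f, g, h} are all mutually reachable — one SCC of size 8.
The largest has 8 vertices.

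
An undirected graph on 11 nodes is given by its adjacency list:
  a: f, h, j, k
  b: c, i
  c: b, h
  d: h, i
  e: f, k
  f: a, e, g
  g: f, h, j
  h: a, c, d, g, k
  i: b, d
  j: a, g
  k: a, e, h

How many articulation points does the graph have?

1

Removing h increases the component count from 1 to 2, so h is a cut vertex.
By contrast removing d leaves 1 component; it is not a cut vertex. No other vertex is a cut vertex either.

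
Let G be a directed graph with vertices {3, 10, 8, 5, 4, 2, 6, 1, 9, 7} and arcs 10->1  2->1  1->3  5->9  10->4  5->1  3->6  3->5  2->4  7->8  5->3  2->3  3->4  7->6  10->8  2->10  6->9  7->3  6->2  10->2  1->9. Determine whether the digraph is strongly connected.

No

There is no directed path from 6 to 7, so the graph is not strongly connected.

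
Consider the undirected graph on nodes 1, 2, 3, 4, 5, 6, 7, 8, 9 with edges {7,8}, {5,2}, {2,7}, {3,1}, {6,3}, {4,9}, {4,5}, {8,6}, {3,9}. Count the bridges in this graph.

1

The edges on the cycle 4-5-2-7-8-6-3-9-4 are not bridges since each lies on that cycle.
But removing 1—3 disconnects 1 from 3 — this is a bridge.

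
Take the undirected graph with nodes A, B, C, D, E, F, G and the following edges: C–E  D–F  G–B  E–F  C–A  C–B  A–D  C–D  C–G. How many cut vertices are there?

1

Removing C increases the component count from 1 to 2, so C is a cut vertex.
By contrast removing D leaves 1 component; it is not a cut vertex. No other vertex is a cut vertex either.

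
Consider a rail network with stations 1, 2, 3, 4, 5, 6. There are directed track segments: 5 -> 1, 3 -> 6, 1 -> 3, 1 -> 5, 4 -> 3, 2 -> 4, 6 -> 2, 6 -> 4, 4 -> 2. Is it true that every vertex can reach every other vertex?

No

There is no directed path from 3 to 1, so the graph is not strongly connected.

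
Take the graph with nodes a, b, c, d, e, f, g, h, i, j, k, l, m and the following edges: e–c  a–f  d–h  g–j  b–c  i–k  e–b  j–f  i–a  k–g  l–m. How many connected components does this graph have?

4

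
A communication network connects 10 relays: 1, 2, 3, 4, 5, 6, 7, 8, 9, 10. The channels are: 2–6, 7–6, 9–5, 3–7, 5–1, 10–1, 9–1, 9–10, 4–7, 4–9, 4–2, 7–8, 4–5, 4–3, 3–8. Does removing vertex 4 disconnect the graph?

Deleting 4 raises the number of components from 1 to 2, so 4 is a cut vertex.

Yes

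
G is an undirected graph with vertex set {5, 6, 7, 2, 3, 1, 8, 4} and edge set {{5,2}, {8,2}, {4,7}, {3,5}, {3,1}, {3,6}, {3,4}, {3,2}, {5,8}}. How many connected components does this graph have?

1

Starting from 1 we can reach 1, 2, 3, 4, 5, 6, 7, 8. That is one component of size 8.
Total: 1 component.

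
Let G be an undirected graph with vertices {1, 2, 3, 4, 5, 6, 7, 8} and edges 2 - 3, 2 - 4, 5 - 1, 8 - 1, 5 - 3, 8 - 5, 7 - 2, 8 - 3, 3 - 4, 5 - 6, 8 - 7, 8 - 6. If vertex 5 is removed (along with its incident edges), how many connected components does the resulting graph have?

With 5 gone, the remaining components are: {1, 2, 3, 4, 6, 7, 8}.
That is 1 component.

1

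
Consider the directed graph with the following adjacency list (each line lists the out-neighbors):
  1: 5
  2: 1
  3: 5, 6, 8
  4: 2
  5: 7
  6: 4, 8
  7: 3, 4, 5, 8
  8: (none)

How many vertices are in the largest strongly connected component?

7

{1, 2, 3, 4, 5, 6, 7} are all mutually reachable — one SCC of size 7.
{8} is an SCC by itself.
The largest has 7 vertices.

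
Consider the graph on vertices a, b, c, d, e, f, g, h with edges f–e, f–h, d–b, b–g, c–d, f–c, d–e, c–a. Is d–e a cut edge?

No

After removing d–e, the path d-c-f-e still connects them, so the edge is not a bridge.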